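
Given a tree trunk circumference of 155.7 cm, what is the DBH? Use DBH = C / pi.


DBH = C / pi = 155.7 / 3.141593 = 49.5608 ≈ 49.56 cm

49.56 cm


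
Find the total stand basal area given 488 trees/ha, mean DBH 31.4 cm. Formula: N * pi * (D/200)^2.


(D/200)^2 = (31.4/200)^2 = 0.157^2 = 0.024649
Individual BA = 3.141593 * 0.024649 = 0.0774371 m^2
Stand BA = 488 * 0.0774371 = 37.7893 ≈ 37.79 m^2/ha

37.79 m^2/ha


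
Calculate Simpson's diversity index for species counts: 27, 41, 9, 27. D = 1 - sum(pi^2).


Total N = 27 + 41 + 9 + 27 = 104
Per-species terms:
  p = 27/104 = 0.259615; p^2 = 0.259615^2 = 0.067400
  p = 41/104 = 0.394231; p^2 = 0.394231^2 = 0.155418
  p = 9/104 = 0.086538; p^2 = 0.086538^2 = 0.007489
  p = 27/104 = 0.259615; p^2 = 0.259615^2 = 0.067400
sum(p^2) = 0.067400 + 0.155418 + 0.007489 + 0.067400 = 0.297707
D = 1 - 0.297707 = 0.702293 ≈ 0.7023

0.7023


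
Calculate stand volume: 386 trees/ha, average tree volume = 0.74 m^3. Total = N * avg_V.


V_stand = 386 * 0.74 = 285.64 ≈ 285.6 m^3/ha

285.6 m^3/ha


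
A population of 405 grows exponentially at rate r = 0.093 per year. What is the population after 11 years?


r*t = 0.093 * 11 = 1.023
exp(1.023) = 2.78153
N = 405 * 2.78153 = 1126.52 ≈ 1127

1127


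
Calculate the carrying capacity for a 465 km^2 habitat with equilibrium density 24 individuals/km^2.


K = 24 * 465 = 11160 individuals

11160 individuals


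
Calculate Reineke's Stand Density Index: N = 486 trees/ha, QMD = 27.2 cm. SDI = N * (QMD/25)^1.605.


QMD/25 = 27.2/25 = 1.088
(1.088)^1.605 = exp(1.605 * ln(1.088)) = exp(1.605 * 0.0843411) = exp(0.135367) = 1.14496
SDI = 486 * 1.14496 = 556.451 ≈ 556

556


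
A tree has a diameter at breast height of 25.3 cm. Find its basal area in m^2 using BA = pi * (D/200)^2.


D/200 = 25.3/200 = 0.1265 m
(D/200)^2 = 0.1265^2 = 0.01600225
BA = 3.141593 * 0.01600225 = 0.0502726 ≈ 0.0503 m^2

0.0503 m^2


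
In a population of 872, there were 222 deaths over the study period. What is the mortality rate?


Mortality rate = 222 / 872 = 0.254587 ≈ 0.2546

0.2546


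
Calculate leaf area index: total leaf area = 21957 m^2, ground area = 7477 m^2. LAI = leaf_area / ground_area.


LAI = 21957 / 7477 = 2.9366 ≈ 2.94

2.94


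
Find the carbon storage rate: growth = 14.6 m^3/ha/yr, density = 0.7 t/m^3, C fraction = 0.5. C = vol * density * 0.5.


C = 14.6 * 0.7 * 0.5 = 5.11 t C/ha/yr

5.11 t C/ha/yr


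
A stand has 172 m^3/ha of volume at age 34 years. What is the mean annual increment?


MAI = 172 / 34 = 5.0588 ≈ 5.06 m^3/ha/yr

5.06 m^3/ha/yr


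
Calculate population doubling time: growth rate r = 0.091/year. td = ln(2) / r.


td = ln(2) / 0.091 = 0.693147 / 0.091 = 7.61700 ≈ 7.6 years

7.6 years


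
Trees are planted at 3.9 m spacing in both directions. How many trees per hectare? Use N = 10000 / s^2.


N = 10000 / 3.9^2 = 10000 / 15.21 = 657.462 ≈ 657 trees/ha

657 trees/ha


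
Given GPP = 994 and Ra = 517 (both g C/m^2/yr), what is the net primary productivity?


NPP = GPP - Ra = 994 - 517 = 477 g C/m^2/yr

477 g C/m^2/yr


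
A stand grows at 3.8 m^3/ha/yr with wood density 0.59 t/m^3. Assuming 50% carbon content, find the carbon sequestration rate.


C = 3.8 * 0.59 * 0.5 = 1.121 ≈ 1.12 t C/ha/yr

1.12 t C/ha/yr


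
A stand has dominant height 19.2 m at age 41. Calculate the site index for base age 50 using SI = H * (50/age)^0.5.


50/41 = 1.21951
(1.21951)^0.5 = 1.10431
SI = 19.2 * 1.10431 = 21.2028 ≈ 21.2 m

21.2 m


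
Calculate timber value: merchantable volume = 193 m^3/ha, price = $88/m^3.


Value = 193 * 88 = $16984/ha

$16984/ha


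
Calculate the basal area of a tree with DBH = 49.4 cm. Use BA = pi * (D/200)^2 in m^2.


D/200 = 49.4/200 = 0.247 m
(D/200)^2 = 0.247^2 = 0.061009
BA = 3.141593 * 0.061009 = 0.191665 ≈ 0.1917 m^2

0.1917 m^2


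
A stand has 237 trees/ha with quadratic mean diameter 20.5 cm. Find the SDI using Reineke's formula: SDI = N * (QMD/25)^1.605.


QMD/25 = 20.5/25 = 0.82
(0.82)^1.605 = exp(1.605 * ln(0.82)) = exp(1.605 * (-0.198451)) = exp(-0.318514) = 0.727229
SDI = 237 * 0.727229 = 172.353 ≈ 172

172


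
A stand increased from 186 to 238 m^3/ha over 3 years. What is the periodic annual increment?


PAI = (V2 - V1) / period = (238 - 186) / 3 = 52 / 3 = 17.3333 ≈ 17.33 m^3/ha/yr

17.33 m^3/ha/yr


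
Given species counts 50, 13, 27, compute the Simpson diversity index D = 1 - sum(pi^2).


Total N = 50 + 13 + 27 = 90
Per-species terms:
  p = 50/90 = 0.555556; p^2 = 0.555556^2 = 0.308642
  p = 13/90 = 0.144444; p^2 = 0.144444^2 = 0.020864
  p = 27/90 = 0.300000; p^2 = 0.300000^2 = 0.090000
sum(p^2) = 0.308642 + 0.020864 + 0.090000 = 0.419506
D = 1 - 0.419506 = 0.580494 ≈ 0.5805

0.5805


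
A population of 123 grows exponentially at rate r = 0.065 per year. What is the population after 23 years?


r*t = 0.065 * 23 = 1.495
exp(1.495) = 4.45934
N = 123 * 4.45934 = 548.499 ≈ 548

548


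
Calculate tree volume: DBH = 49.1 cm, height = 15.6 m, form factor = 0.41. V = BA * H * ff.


(D/200)^2 = (49.1/200)^2 = 0.2455^2 = 0.06027025
BA = 3.141593 * 0.06027025 = 0.189345 m^2
V = 0.189345 * 15.6 * 0.41 = 1.21105 ≈ 1.211 m^3

1.211 m^3


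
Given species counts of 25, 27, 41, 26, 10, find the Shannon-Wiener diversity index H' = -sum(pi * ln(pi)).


Total N = 25 + 27 + 41 + 26 + 10 = 129
Per-species terms:
  p = 25/129 = 0.193798; ln(p) = -1.640939; p*ln(p) = 0.193798 * (-1.640939) = -0.318011
  p = 27/129 = 0.209302; ln(p) = -1.563977; p*ln(p) = 0.209302 * (-1.563977) = -0.327344
  p = 41/129 = 0.317829; ln(p) = -1.146242; p*ln(p) = 0.317829 * (-1.146242) = -0.364309
  p = 26/129 = 0.201550; ln(p) = -1.601718; p*ln(p) = 0.201550 * (-1.601718) = -0.322826
  p = 10/129 = 0.077519; ln(p) = -2.557232; p*ln(p) = 0.077519 * (-2.557232) = -0.198234
sum(p*ln(p)) = (-0.318011) + (-0.327344) + (-0.364309) + (-0.322826) + (-0.198234) = -1.530724
H' = -(-1.530724) = 1.530724 ≈ 1.5307

1.5307


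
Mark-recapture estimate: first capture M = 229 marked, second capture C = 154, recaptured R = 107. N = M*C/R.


N = M * C / R = 229 * 154 / 107 = 35266 / 107 = 329.59 ≈ 330

330 individuals


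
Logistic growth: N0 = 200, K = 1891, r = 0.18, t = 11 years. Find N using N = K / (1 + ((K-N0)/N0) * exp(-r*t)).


(K - N0)/N0 = (1891 - 200)/200 = 1691/200 = 8.45500
r*t = 0.18 * 11 = 1.98; exp(-1.98) = 0.138069
8.45500 * 0.138069 = 1.16737
1 + 1.16737 = 2.16737
N = 1891 / 2.16737 = 872.486 ≈ 872

872


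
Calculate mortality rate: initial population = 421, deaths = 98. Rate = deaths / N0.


Mortality rate = 98 / 421 = 0.232779 ≈ 0.2328

0.2328


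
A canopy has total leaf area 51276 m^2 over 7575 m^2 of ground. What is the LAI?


LAI = 51276 / 7575 = 6.7691 ≈ 6.77

6.77


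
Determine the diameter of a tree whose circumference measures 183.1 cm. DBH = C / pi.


DBH = C / pi = 183.1 / 3.141593 = 58.2825 ≈ 58.28 cm

58.28 cm


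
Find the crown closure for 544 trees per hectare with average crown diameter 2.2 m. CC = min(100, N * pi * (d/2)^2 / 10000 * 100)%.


(d/2)^2 = (2.2/2)^2 = 1.1^2 = 1.21
Crown area = 3.141593 * 1.21 = 3.80133 m^2
N * area / 10000 * 100 = 544 * 3.80133 / 10000 * 100 = 20.6792
CC = min(100, 20.6792) = 20.6792 ≈ 20.7%

20.7%


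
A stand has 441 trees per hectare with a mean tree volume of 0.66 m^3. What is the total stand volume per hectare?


V_stand = 441 * 0.66 = 291.06 ≈ 291.1 m^3/ha

291.1 m^3/ha


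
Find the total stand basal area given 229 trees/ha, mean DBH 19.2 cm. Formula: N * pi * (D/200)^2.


(D/200)^2 = (19.2/200)^2 = 0.096^2 = 0.009216
Individual BA = 3.141593 * 0.009216 = 0.0289529 m^2
Stand BA = 229 * 0.0289529 = 6.63021 ≈ 6.63 m^2/ha

6.63 m^2/ha


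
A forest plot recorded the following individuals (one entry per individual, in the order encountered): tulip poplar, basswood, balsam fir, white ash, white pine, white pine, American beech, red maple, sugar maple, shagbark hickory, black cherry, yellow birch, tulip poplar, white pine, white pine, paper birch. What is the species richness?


Total individuals logged = 16
Distinct species (count of individuals): tulip poplar (2), basswood (1), balsam fir (1), white ash (1), white pine (4), American beech (1), red maple (1), sugar maple (1), shagbark hickory (1), black cherry (1), yellow birch (1), paper birch (1)
Species richness = number of distinct species = 12

12


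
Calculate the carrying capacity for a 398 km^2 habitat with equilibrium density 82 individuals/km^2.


K = 82 * 398 = 32636 individuals

32636 individuals


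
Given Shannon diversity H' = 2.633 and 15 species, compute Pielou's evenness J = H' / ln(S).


ln(15) = 2.70805
J = H' / ln(S) = 2.633 / 2.70805 = 0.972286 ≈ 0.9723

0.9723


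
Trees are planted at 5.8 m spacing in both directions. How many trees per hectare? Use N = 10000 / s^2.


N = 10000 / 5.8^2 = 10000 / 33.64 = 297.265 ≈ 297 trees/ha

297 trees/ha


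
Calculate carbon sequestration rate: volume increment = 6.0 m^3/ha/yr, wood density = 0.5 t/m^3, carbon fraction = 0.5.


C = 6.0 * 0.5 * 0.5 = 1.50 t C/ha/yr

1.50 t C/ha/yr


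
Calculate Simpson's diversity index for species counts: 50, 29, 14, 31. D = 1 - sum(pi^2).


Total N = 50 + 29 + 14 + 31 = 124
Per-species terms:
  p = 50/124 = 0.403226; p^2 = 0.403226^2 = 0.162591
  p = 29/124 = 0.233871; p^2 = 0.233871^2 = 0.054696
  p = 14/124 = 0.112903; p^2 = 0.112903^2 = 0.012747
  p = 31/124 = 0.250000; p^2 = 0.250000^2 = 0.062500
sum(p^2) = 0.162591 + 0.054696 + 0.012747 + 0.062500 = 0.292534
D = 1 - 0.292534 = 0.707466 ≈ 0.7075

0.7075


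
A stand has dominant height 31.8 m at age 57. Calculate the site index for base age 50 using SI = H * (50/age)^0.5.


50/57 = 0.877193
(0.877193)^0.5 = 0.936586
SI = 31.8 * 0.936586 = 29.7834 ≈ 29.8 m

29.8 m


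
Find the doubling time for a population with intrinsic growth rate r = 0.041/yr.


td = ln(2) / 0.041 = 0.693147 / 0.041 = 16.9060 ≈ 16.9 years

16.9 years


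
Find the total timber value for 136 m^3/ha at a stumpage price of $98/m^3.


Value = 136 * 98 = $13328/ha

$13328/ha


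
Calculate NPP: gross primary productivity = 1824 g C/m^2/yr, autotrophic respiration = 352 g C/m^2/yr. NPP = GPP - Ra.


NPP = GPP - Ra = 1824 - 352 = 1472 g C/m^2/yr

1472 g C/m^2/yr


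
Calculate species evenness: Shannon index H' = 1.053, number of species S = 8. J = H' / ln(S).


ln(8) = 2.07944
J = H' / ln(S) = 1.053 / 2.07944 = 0.506386 ≈ 0.5064

0.5064


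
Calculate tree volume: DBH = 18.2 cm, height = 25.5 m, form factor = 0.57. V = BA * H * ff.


(D/200)^2 = (18.2/200)^2 = 0.091^2 = 0.008281
BA = 3.141593 * 0.008281 = 0.0260155 m^2
V = 0.0260155 * 25.5 * 0.57 = 0.378135 ≈ 0.378 m^3

0.378 m^3


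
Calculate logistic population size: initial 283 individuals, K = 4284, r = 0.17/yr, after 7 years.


(K - N0)/N0 = (4284 - 283)/283 = 4001/283 = 14.1378
r*t = 0.17 * 7 = 1.19; exp(-1.19) = 0.304221
14.1378 * 0.304221 = 4.30102
1 + 4.30102 = 5.30102
N = 4284 / 5.30102 = 808.146 ≈ 808

808


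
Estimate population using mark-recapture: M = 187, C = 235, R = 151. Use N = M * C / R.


N = M * C / R = 187 * 235 / 151 = 43945 / 151 = 291.03 ≈ 291

291 individuals


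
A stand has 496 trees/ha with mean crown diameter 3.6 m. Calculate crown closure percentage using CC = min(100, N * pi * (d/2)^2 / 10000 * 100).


(d/2)^2 = (3.6/2)^2 = 1.8^2 = 3.24
Crown area = 3.141593 * 3.24 = 10.1788 m^2
N * area / 10000 * 100 = 496 * 10.1788 / 10000 * 100 = 50.4868
CC = min(100, 50.4868) = 50.4868 ≈ 50.5%

50.5%


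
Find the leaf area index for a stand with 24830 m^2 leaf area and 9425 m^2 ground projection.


LAI = 24830 / 9425 = 2.6345 ≈ 2.63

2.63


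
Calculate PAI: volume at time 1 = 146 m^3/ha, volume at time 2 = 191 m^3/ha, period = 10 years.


PAI = (V2 - V1) / period = (191 - 146) / 10 = 45 / 10 = 4.50 m^3/ha/yr

4.50 m^3/ha/yr


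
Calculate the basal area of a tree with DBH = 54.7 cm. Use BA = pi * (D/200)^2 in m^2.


D/200 = 54.7/200 = 0.2735 m
(D/200)^2 = 0.2735^2 = 0.07480225
BA = 3.141593 * 0.07480225 = 0.234998 ≈ 0.2350 m^2

0.2350 m^2


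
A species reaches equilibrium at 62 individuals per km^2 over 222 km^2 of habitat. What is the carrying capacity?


K = 62 * 222 = 13764 individuals

13764 individuals


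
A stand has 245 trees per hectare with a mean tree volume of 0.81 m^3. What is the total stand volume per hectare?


V_stand = 245 * 0.81 = 198.45 ≈ 198.5 m^3/ha

198.5 m^3/ha


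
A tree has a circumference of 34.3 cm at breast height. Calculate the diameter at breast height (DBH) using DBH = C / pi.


DBH = C / pi = 34.3 / 3.141593 = 10.9180 ≈ 10.92 cm

10.92 cm


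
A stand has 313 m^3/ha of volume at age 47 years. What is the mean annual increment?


MAI = 313 / 47 = 6.6596 ≈ 6.66 m^3/ha/yr

6.66 m^3/ha/yr


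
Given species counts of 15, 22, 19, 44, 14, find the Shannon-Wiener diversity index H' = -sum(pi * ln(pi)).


Total N = 15 + 22 + 19 + 44 + 14 = 114
Per-species terms:
  p = 15/114 = 0.131579; ln(p) = -2.028148; p*ln(p) = 0.131579 * (-2.028148) = -0.266862
  p = 22/114 = 0.192982; ln(p) = -1.645158; p*ln(p) = 0.192982 * (-1.645158) = -0.317486
  p = 19/114 = 0.166667; ln(p) = -1.791757; p*ln(p) = 0.166667 * (-1.791757) = -0.298627
  p = 44/114 = 0.385965; ln(p) = -0.952009; p*ln(p) = 0.385965 * (-0.952009) = -0.367442
  p = 14/114 = 0.122807; ln(p) = -2.097141; p*ln(p) = 0.122807 * (-2.097141) = -0.257544
sum(p*ln(p)) = (-0.266862) + (-0.317486) + (-0.298627) + (-0.367442) + (-0.257544) = -1.507961
H' = -(-1.507961) = 1.507961 ≈ 1.5080

1.5080


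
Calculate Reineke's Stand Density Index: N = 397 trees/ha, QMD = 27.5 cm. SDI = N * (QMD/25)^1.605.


QMD/25 = 27.5/25 = 1.1
(1.1)^1.605 = exp(1.605 * ln(1.1)) = exp(1.605 * 0.0953102) = exp(0.152973) = 1.16529
SDI = 397 * 1.16529 = 462.620 ≈ 463

463


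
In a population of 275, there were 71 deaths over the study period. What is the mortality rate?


Mortality rate = 71 / 275 = 0.258182 ≈ 0.2582

0.2582


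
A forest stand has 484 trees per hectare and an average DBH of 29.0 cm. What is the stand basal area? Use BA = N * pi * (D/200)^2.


(D/200)^2 = (29.0/200)^2 = 0.145^2 = 0.021025
Individual BA = 3.141593 * 0.021025 = 0.0660520 m^2
Stand BA = 484 * 0.0660520 = 31.9692 ≈ 31.97 m^2/ha

31.97 m^2/ha


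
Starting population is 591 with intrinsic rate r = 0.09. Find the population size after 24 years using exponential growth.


r*t = 0.09 * 24 = 2.16
exp(2.16) = 8.67114
N = 591 * 8.67114 = 5124.64 ≈ 5125

5125


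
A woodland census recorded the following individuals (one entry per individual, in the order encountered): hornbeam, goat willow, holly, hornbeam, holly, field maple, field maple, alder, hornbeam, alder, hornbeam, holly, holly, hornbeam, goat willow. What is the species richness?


Total individuals logged = 15
Distinct species (count of individuals): hornbeam (5), goat willow (2), holly (4), field maple (2), alder (2)
Species richness = number of distinct species = 5

5


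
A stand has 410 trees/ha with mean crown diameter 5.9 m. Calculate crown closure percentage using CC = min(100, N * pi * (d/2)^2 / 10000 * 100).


(d/2)^2 = (5.9/2)^2 = 2.95^2 = 8.7025
Crown area = 3.141593 * 8.7025 = 27.3397 m^2
N * area / 10000 * 100 = 410 * 27.3397 / 10000 * 100 = 112.093
CC = min(100, 112.093) = 100%

100%


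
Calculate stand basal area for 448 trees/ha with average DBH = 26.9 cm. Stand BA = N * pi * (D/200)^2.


(D/200)^2 = (26.9/200)^2 = 0.1345^2 = 0.01809025
Individual BA = 3.141593 * 0.01809025 = 0.0568322 m^2
Stand BA = 448 * 0.0568322 = 25.4608 ≈ 25.46 m^2/ha

25.46 m^2/ha


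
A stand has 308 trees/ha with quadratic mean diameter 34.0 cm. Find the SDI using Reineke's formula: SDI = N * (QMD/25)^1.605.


QMD/25 = 34.0/25 = 1.36
(1.36)^1.605 = exp(1.605 * ln(1.36)) = exp(1.605 * 0.307485) = exp(0.493513) = 1.63806
SDI = 308 * 1.63806 = 504.522 ≈ 505

505


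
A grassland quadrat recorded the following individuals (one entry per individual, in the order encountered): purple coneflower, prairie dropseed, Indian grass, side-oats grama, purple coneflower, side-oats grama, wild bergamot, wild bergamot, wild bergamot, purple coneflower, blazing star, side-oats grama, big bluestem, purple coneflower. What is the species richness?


Total individuals logged = 14
Distinct species (count of individuals): purple coneflower (4), prairie dropseed (1), Indian grass (1), side-oats grama (3), wild bergamot (3), blazing star (1), big bluestem (1)
Species richness = number of distinct species = 7

7


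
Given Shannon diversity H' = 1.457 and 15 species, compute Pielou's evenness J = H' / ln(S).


ln(15) = 2.70805
J = H' / ln(S) = 1.457 / 2.70805 = 0.538026 ≈ 0.5380

0.5380


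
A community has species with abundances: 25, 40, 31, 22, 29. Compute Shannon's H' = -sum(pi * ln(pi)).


Total N = 25 + 40 + 31 + 22 + 29 = 147
Per-species terms:
  p = 25/147 = 0.170068; ln(p) = -1.771557; p*ln(p) = 0.170068 * (-1.771557) = -0.301285
  p = 40/147 = 0.272109; ln(p) = -1.301553; p*ln(p) = 0.272109 * (-1.301553) = -0.354164
  p = 31/147 = 0.210884; ln(p) = -1.556447; p*ln(p) = 0.210884 * (-1.556447) = -0.328230
  p = 22/147 = 0.149660; ln(p) = -1.899389; p*ln(p) = 0.149660 * (-1.899389) = -0.284263
  p = 29/147 = 0.197279; ln(p) = -1.623136; p*ln(p) = 0.197279 * (-1.623136) = -0.320211
sum(p*ln(p)) = (-0.301285) + (-0.354164) + (-0.328230) + (-0.284263) + (-0.320211) = -1.588153
H' = -(-1.588153) = 1.588153 ≈ 1.5882

1.5882


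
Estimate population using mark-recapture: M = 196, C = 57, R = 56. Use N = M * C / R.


N = M * C / R = 196 * 57 / 56 = 11172 / 56 = 199.50 ≈ 200

200 individuals


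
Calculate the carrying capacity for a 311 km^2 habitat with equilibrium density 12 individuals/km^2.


K = 12 * 311 = 3732 individuals

3732 individuals


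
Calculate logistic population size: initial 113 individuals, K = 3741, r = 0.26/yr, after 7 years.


(K - N0)/N0 = (3741 - 113)/113 = 3628/113 = 32.1062
r*t = 0.26 * 7 = 1.82; exp(-1.82) = 0.162026
32.1062 * 0.162026 = 5.20204
1 + 5.20204 = 6.20204
N = 3741 / 6.20204 = 603.189 ≈ 603

603


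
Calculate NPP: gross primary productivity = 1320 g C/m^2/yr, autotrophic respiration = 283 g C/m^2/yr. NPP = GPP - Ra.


NPP = GPP - Ra = 1320 - 283 = 1037 g C/m^2/yr

1037 g C/m^2/yr


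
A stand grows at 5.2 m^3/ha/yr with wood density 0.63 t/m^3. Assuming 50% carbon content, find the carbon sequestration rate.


C = 5.2 * 0.63 * 0.5 = 1.638 ≈ 1.64 t C/ha/yr

1.64 t C/ha/yr


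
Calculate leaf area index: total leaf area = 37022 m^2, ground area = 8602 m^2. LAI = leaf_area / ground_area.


LAI = 37022 / 8602 = 4.3039 ≈ 4.30

4.30


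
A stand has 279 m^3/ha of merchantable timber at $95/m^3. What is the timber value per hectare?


Value = 279 * 95 = $26505/ha

$26505/ha


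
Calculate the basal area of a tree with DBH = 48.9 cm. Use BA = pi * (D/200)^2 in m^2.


D/200 = 48.9/200 = 0.2445 m
(D/200)^2 = 0.2445^2 = 0.05978025
BA = 3.141593 * 0.05978025 = 0.187805 ≈ 0.1878 m^2

0.1878 m^2


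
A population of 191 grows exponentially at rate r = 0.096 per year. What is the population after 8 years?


r*t = 0.096 * 8 = 0.768
exp(0.768) = 2.15545
N = 191 * 2.15545 = 411.691 ≈ 412

412


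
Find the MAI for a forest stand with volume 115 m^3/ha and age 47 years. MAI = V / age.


MAI = 115 / 47 = 2.4468 ≈ 2.45 m^3/ha/yr

2.45 m^3/ha/yr


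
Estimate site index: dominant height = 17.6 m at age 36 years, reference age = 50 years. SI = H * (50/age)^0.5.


50/36 = 1.38889
(1.38889)^0.5 = 1.17851
SI = 17.6 * 1.17851 = 20.7418 ≈ 20.7 m

20.7 m


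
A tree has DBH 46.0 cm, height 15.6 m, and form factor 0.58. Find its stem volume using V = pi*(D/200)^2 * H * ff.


(D/200)^2 = (46.0/200)^2 = 0.23^2 = 0.0529
BA = 3.141593 * 0.0529 = 0.166190 m^2
V = 0.166190 * 15.6 * 0.58 = 1.50369 ≈ 1.504 m^3

1.504 m^3


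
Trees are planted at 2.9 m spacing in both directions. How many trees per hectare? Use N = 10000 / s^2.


N = 10000 / 2.9^2 = 10000 / 8.41 = 1189.06 ≈ 1189 trees/ha

1189 trees/ha


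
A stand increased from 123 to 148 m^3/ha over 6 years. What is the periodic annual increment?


PAI = (V2 - V1) / period = (148 - 123) / 6 = 25 / 6 = 4.1667 ≈ 4.17 m^3/ha/yr

4.17 m^3/ha/yr


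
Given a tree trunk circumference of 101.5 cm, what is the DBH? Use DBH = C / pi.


DBH = C / pi = 101.5 / 3.141593 = 32.3084 ≈ 32.31 cm

32.31 cm


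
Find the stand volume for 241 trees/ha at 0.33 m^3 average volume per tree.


V_stand = 241 * 0.33 = 79.53 ≈ 79.5 m^3/ha

79.5 m^3/ha


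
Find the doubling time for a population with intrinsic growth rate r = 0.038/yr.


td = ln(2) / 0.038 = 0.693147 / 0.038 = 18.2407 ≈ 18.2 years

18.2 years


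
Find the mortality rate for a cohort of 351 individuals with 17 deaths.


Mortality rate = 17 / 351 = 0.048433 ≈ 0.0484

0.0484


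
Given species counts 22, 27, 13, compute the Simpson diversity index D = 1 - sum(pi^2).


Total N = 22 + 27 + 13 = 62
Per-species terms:
  p = 22/62 = 0.354839; p^2 = 0.354839^2 = 0.125911
  p = 27/62 = 0.435484; p^2 = 0.435484^2 = 0.189646
  p = 13/62 = 0.209677; p^2 = 0.209677^2 = 0.043964
sum(p^2) = 0.125911 + 0.189646 + 0.043964 = 0.359521
D = 1 - 0.359521 = 0.640479 ≈ 0.6405

0.6405


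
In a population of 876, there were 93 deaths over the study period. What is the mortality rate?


Mortality rate = 93 / 876 = 0.106164 ≈ 0.1062

0.1062


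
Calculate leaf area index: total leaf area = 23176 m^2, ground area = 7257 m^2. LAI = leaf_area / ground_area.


LAI = 23176 / 7257 = 3.1936 ≈ 3.19

3.19


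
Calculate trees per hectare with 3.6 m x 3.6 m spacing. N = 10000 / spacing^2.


N = 10000 / 3.6^2 = 10000 / 12.96 = 771.605 ≈ 772 trees/ha

772 trees/ha


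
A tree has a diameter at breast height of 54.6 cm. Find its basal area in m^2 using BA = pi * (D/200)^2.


D/200 = 54.6/200 = 0.273 m
(D/200)^2 = 0.273^2 = 0.074529
BA = 3.141593 * 0.074529 = 0.234140 ≈ 0.2341 m^2

0.2341 m^2


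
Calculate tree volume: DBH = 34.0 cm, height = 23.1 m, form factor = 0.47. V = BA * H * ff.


(D/200)^2 = (34.0/200)^2 = 0.17^2 = 0.0289
BA = 3.141593 * 0.0289 = 0.0907920 m^2
V = 0.0907920 * 23.1 * 0.47 = 0.985729 ≈ 0.986 m^3

0.986 m^3


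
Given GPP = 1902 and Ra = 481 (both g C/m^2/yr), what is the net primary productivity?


NPP = GPP - Ra = 1902 - 481 = 1421 g C/m^2/yr

1421 g C/m^2/yr


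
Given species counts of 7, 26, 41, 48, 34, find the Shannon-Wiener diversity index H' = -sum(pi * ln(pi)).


Total N = 7 + 26 + 41 + 48 + 34 = 156
Per-species terms:
  p = 7/156 = 0.044872; ln(p) = -3.103941; p*ln(p) = 0.044872 * (-3.103941) = -0.139280
  p = 26/156 = 0.166667; ln(p) = -1.791757; p*ln(p) = 0.166667 * (-1.791757) = -0.298627
  p = 41/156 = 0.262821; ln(p) = -1.336282; p*ln(p) = 0.262821 * (-1.336282) = -0.351203
  p = 48/156 = 0.307692; ln(p) = -1.178656; p*ln(p) = 0.307692 * (-1.178656) = -0.362663
  p = 34/156 = 0.217949; ln(p) = -1.523494; p*ln(p) = 0.217949 * (-1.523494) = -0.332044
sum(p*ln(p)) = (-0.139280) + (-0.298627) + (-0.351203) + (-0.362663) + (-0.332044) = -1.483817
H' = -(-1.483817) = 1.483817 ≈ 1.4838

1.4838


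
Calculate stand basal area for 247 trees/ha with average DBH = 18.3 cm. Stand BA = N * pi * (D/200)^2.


(D/200)^2 = (18.3/200)^2 = 0.0915^2 = 0.00837225
Individual BA = 3.141593 * 0.00837225 = 0.0263022 m^2
Stand BA = 247 * 0.0263022 = 6.49664 ≈ 6.50 m^2/ha

6.50 m^2/ha


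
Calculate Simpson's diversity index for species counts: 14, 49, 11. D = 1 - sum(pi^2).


Total N = 14 + 49 + 11 = 74
Per-species terms:
  p = 14/74 = 0.189189; p^2 = 0.189189^2 = 0.035792
  p = 49/74 = 0.662162; p^2 = 0.662162^2 = 0.438459
  p = 11/74 = 0.148649; p^2 = 0.148649^2 = 0.022097
sum(p^2) = 0.035792 + 0.438459 + 0.022097 = 0.496348
D = 1 - 0.496348 = 0.503652 ≈ 0.5037

0.5037


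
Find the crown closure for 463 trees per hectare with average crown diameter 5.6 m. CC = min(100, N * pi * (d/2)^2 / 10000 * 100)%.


(d/2)^2 = (5.6/2)^2 = 2.8^2 = 7.84
Crown area = 3.141593 * 7.84 = 24.6301 m^2
N * area / 10000 * 100 = 463 * 24.6301 / 10000 * 100 = 114.037
CC = min(100, 114.037) = 100%

100%


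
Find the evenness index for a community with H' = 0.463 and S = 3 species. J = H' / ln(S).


ln(3) = 1.09861
J = H' / ln(S) = 0.463 / 1.09861 = 0.421442 ≈ 0.4214

0.4214


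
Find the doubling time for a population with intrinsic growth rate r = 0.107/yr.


td = ln(2) / 0.107 = 0.693147 / 0.107 = 6.47801 ≈ 6.5 years

6.5 years


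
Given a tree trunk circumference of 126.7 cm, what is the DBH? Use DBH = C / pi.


DBH = C / pi = 126.7 / 3.141593 = 40.3299 ≈ 40.33 cm

40.33 cm


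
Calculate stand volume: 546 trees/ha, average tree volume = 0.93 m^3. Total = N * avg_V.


V_stand = 546 * 0.93 = 507.78 ≈ 507.8 m^3/ha

507.8 m^3/ha


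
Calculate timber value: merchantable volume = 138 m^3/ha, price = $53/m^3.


Value = 138 * 53 = $7314/ha

$7314/ha


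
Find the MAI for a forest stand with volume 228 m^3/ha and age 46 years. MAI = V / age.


MAI = 228 / 46 = 4.9565 ≈ 4.96 m^3/ha/yr

4.96 m^3/ha/yr


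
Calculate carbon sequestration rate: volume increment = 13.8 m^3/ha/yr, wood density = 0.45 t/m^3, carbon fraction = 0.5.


C = 13.8 * 0.45 * 0.5 = 3.105 ≈ 3.11 t C/ha/yr

3.11 t C/ha/yr


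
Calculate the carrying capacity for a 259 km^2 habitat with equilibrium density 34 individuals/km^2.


K = 34 * 259 = 8806 individuals

8806 individuals


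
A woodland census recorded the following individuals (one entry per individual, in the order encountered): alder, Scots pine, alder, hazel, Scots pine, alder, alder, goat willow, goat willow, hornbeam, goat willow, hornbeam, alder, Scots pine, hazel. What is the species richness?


Total individuals logged = 15
Distinct species (count of individuals): alder (5), Scots pine (3), hazel (2), goat willow (3), hornbeam (2)
Species richness = number of distinct species = 5

5


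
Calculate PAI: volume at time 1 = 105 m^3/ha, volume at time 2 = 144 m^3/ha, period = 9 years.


PAI = (V2 - V1) / period = (144 - 105) / 9 = 39 / 9 = 4.3333 ≈ 4.33 m^3/ha/yr

4.33 m^3/ha/yr


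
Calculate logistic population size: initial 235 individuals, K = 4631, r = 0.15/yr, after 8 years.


(K - N0)/N0 = (4631 - 235)/235 = 4396/235 = 18.7064
r*t = 0.15 * 8 = 1.2; exp(-1.2) = 0.301194
18.7064 * 0.301194 = 5.63426
1 + 5.63426 = 6.63426
N = 4631 / 6.63426 = 698.043 ≈ 698

698


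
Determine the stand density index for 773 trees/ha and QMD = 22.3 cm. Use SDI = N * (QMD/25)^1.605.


QMD/25 = 22.3/25 = 0.892
(0.892)^1.605 = exp(1.605 * ln(0.892)) = exp(1.605 * (-0.114289)) = exp(-0.183434) = 0.832407
SDI = 773 * 0.832407 = 643.451 ≈ 643

643


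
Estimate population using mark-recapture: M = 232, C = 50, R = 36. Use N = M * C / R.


N = M * C / R = 232 * 50 / 36 = 11600 / 36 = 322.22 ≈ 322

322 individuals


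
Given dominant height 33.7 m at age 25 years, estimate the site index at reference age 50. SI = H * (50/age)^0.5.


50/25 = 2.00000
(2.00000)^0.5 = 1.41421
SI = 33.7 * 1.41421 = 47.6589 ≈ 47.7 m

47.7 m


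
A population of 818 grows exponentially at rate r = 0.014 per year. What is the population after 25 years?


r*t = 0.014 * 25 = 0.35
exp(0.35) = 1.41907
N = 818 * 1.41907 = 1160.80 ≈ 1161

1161


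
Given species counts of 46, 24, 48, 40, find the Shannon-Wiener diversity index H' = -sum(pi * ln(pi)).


Total N = 46 + 24 + 48 + 40 = 158
Per-species terms:
  p = 46/158 = 0.291139; ln(p) = -1.233954; p*ln(p) = 0.291139 * (-1.233954) = -0.359252
  p = 24/158 = 0.151899; ln(p) = -1.884539; p*ln(p) = 0.151899 * (-1.884539) = -0.286260
  p = 48/158 = 0.303797; ln(p) = -1.191396; p*ln(p) = 0.303797 * (-1.191396) = -0.361943
  p = 40/158 = 0.253165; ln(p) = -1.373714; p*ln(p) = 0.253165 * (-1.373714) = -0.347776
sum(p*ln(p)) = (-0.359252) + (-0.286260) + (-0.361943) + (-0.347776) = -1.355231
H' = -(-1.355231) = 1.355231 ≈ 1.3552

1.3552


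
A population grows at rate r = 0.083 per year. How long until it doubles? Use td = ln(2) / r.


td = ln(2) / 0.083 = 0.693147 / 0.083 = 8.35117 ≈ 8.4 years

8.4 years


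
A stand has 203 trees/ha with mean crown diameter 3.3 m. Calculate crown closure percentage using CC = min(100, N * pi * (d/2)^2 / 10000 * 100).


(d/2)^2 = (3.3/2)^2 = 1.65^2 = 2.7225
Crown area = 3.141593 * 2.7225 = 8.55299 m^2
N * area / 10000 * 100 = 203 * 8.55299 / 10000 * 100 = 17.3626
CC = min(100, 17.3626) = 17.3626 ≈ 17.4%

17.4%


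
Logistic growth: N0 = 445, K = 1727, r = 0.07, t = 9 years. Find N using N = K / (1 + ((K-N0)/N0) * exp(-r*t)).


(K - N0)/N0 = (1727 - 445)/445 = 1282/445 = 2.88090
r*t = 0.07 * 9 = 0.63; exp(-0.63) = 0.532592
2.88090 * 0.532592 = 1.53434
1 + 1.53434 = 2.53434
N = 1727 / 2.53434 = 681.440 ≈ 681

681


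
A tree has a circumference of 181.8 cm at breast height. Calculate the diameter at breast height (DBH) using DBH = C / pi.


DBH = C / pi = 181.8 / 3.141593 = 57.8687 ≈ 57.87 cm

57.87 cm


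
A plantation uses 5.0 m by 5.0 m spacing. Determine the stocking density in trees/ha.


N = 10000 / 5.0^2 = 10000 / 25 = 400.000 ≈ 400 trees/ha

400 trees/ha


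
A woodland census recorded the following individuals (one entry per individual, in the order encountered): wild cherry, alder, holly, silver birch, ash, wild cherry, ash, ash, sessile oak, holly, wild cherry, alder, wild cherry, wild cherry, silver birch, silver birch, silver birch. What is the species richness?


Total individuals logged = 17
Distinct species (count of individuals): wild cherry (5), alder (2), holly (2), silver birch (4), ash (3), sessile oak (1)
Species richness = number of distinct species = 6

6


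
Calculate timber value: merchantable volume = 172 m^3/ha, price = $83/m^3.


Value = 172 * 83 = $14276/ha

$14276/ha


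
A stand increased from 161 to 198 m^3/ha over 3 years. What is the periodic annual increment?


PAI = (V2 - V1) / period = (198 - 161) / 3 = 37 / 3 = 12.3333 ≈ 12.33 m^3/ha/yr

12.33 m^3/ha/yr


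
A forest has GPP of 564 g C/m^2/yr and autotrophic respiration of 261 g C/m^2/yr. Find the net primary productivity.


NPP = GPP - Ra = 564 - 261 = 303 g C/m^2/yr

303 g C/m^2/yr


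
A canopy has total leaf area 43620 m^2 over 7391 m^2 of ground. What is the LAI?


LAI = 43620 / 7391 = 5.9018 ≈ 5.90

5.90


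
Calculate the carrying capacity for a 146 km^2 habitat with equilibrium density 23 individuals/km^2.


K = 23 * 146 = 3358 individuals

3358 individuals


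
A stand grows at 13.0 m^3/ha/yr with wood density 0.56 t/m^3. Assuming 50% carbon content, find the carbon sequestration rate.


C = 13.0 * 0.56 * 0.5 = 3.64 t C/ha/yr

3.64 t C/ha/yr


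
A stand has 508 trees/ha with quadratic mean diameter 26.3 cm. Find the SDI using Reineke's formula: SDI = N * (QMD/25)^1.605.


QMD/25 = 26.3/25 = 1.052
(1.052)^1.605 = exp(1.605 * ln(1.052)) = exp(1.605 * 0.0506931) = exp(0.0813624) = 1.08476
SDI = 508 * 1.08476 = 551.058 ≈ 551

551


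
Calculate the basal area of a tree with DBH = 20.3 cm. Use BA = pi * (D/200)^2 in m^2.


D/200 = 20.3/200 = 0.1015 m
(D/200)^2 = 0.1015^2 = 0.01030225
BA = 3.141593 * 0.01030225 = 0.0323655 ≈ 0.0324 m^2

0.0324 m^2


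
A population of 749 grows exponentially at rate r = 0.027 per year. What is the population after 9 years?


r*t = 0.027 * 9 = 0.243
exp(0.243) = 1.27507
N = 749 * 1.27507 = 955.027 ≈ 955

955


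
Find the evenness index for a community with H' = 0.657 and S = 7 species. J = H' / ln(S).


ln(7) = 1.94591
J = H' / ln(S) = 0.657 / 1.94591 = 0.337631 ≈ 0.3376

0.3376


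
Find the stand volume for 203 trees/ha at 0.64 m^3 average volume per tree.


V_stand = 203 * 0.64 = 129.92 ≈ 129.9 m^3/ha

129.9 m^3/ha


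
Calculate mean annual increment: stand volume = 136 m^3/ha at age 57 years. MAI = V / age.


MAI = 136 / 57 = 2.3860 ≈ 2.39 m^3/ha/yr

2.39 m^3/ha/yr


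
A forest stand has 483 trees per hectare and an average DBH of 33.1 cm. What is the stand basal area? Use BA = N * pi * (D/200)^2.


(D/200)^2 = (33.1/200)^2 = 0.1655^2 = 0.02739025
Individual BA = 3.141593 * 0.02739025 = 0.0860490 m^2
Stand BA = 483 * 0.0860490 = 41.5617 ≈ 41.56 m^2/ha

41.56 m^2/ha


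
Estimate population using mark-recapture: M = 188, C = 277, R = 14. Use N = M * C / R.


N = M * C / R = 188 * 277 / 14 = 52076 / 14 = 3719.71 ≈ 3720

3720 individuals


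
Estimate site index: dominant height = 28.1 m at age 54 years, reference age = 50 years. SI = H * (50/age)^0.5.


50/54 = 0.925926
(0.925926)^0.5 = 0.962250
SI = 28.1 * 0.962250 = 27.0392 ≈ 27.0 m

27.0 m


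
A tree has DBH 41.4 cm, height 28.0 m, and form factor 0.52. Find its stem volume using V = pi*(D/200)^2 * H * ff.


(D/200)^2 = (41.4/200)^2 = 0.207^2 = 0.042849
BA = 3.141593 * 0.042849 = 0.134614 m^2
V = 0.134614 * 28.0 * 0.52 = 1.95998 ≈ 1.960 m^3

1.960 m^3


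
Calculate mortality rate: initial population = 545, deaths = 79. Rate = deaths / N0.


Mortality rate = 79 / 545 = 0.144954 ≈ 0.1450

0.1450


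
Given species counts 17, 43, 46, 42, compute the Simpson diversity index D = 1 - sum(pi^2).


Total N = 17 + 43 + 46 + 42 = 148
Per-species terms:
  p = 17/148 = 0.114865; p^2 = 0.114865^2 = 0.013194
  p = 43/148 = 0.290541; p^2 = 0.290541^2 = 0.084414
  p = 46/148 = 0.310811; p^2 = 0.310811^2 = 0.096603
  p = 42/148 = 0.283784; p^2 = 0.283784^2 = 0.080533
sum(p^2) = 0.013194 + 0.084414 + 0.096603 + 0.080533 = 0.274744
D = 1 - 0.274744 = 0.725256 ≈ 0.7253

0.7253


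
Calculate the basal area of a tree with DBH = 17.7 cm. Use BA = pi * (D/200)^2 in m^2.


D/200 = 17.7/200 = 0.0885 m
(D/200)^2 = 0.0885^2 = 0.00783225
BA = 3.141593 * 0.00783225 = 0.0246057 ≈ 0.0246 m^2

0.0246 m^2


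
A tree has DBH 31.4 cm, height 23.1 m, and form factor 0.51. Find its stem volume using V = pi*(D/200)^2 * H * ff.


(D/200)^2 = (31.4/200)^2 = 0.157^2 = 0.024649
BA = 3.141593 * 0.024649 = 0.0774371 m^2
V = 0.0774371 * 23.1 * 0.51 = 0.912286 ≈ 0.912 m^3

0.912 m^3


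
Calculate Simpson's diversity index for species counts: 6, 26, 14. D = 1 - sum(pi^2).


Total N = 6 + 26 + 14 = 46
Per-species terms:
  p = 6/46 = 0.130435; p^2 = 0.130435^2 = 0.017013
  p = 26/46 = 0.565217; p^2 = 0.565217^2 = 0.319470
  p = 14/46 = 0.304348; p^2 = 0.304348^2 = 0.092628
sum(p^2) = 0.017013 + 0.319470 + 0.092628 = 0.429111
D = 1 - 0.429111 = 0.570889 ≈ 0.5709

0.5709


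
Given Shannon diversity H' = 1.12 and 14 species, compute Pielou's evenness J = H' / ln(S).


ln(14) = 2.63906
J = H' / ln(S) = 1.12 / 2.63906 = 0.424394 ≈ 0.4244

0.4244


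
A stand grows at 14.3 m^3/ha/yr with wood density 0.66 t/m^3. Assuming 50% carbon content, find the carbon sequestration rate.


C = 14.3 * 0.66 * 0.5 = 4.719 ≈ 4.72 t C/ha/yr

4.72 t C/ha/yr


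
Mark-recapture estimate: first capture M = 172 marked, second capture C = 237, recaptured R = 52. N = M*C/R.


N = M * C / R = 172 * 237 / 52 = 40764 / 52 = 783.92 ≈ 784

784 individuals


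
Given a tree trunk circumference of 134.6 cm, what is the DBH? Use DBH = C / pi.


DBH = C / pi = 134.6 / 3.141593 = 42.8445 ≈ 42.84 cm

42.84 cm


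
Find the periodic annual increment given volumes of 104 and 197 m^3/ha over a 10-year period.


PAI = (V2 - V1) / period = (197 - 104) / 10 = 93 / 10 = 9.30 m^3/ha/yr

9.30 m^3/ha/yr


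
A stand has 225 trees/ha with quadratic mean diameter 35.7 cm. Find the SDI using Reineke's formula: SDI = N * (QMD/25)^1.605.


QMD/25 = 35.7/25 = 1.428
(1.428)^1.605 = exp(1.605 * ln(1.428)) = exp(1.605 * 0.356275) = exp(0.571821) = 1.77149
SDI = 225 * 1.77149 = 398.585 ≈ 399

399


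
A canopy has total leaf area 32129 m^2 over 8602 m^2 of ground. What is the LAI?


LAI = 32129 / 8602 = 3.7351 ≈ 3.74

3.74


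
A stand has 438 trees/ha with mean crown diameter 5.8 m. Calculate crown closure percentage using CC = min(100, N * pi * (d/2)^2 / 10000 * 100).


(d/2)^2 = (5.8/2)^2 = 2.9^2 = 8.41
Crown area = 3.141593 * 8.41 = 26.4208 m^2
N * area / 10000 * 100 = 438 * 26.4208 / 10000 * 100 = 115.723
CC = min(100, 115.723) = 100%

100%


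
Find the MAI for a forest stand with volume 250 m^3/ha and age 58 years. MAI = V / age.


MAI = 250 / 58 = 4.3103 ≈ 4.31 m^3/ha/yr

4.31 m^3/ha/yr


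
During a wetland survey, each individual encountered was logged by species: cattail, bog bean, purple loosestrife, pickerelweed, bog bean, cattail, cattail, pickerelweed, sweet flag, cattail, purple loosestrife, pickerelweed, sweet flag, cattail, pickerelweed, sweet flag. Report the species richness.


Total individuals logged = 16
Distinct species (count of individuals): cattail (5), bog bean (2), purple loosestrife (2), pickerelweed (4), sweet flag (3)
Species richness = number of distinct species = 5

5


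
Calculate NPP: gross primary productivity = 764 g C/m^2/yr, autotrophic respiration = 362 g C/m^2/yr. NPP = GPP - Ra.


NPP = GPP - Ra = 764 - 362 = 402 g C/m^2/yr

402 g C/m^2/yr


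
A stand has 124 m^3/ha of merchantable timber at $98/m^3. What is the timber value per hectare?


Value = 124 * 98 = $12152/ha

$12152/ha


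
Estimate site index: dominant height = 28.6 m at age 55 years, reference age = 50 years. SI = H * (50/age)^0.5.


50/55 = 0.909091
(0.909091)^0.5 = 0.953463
SI = 28.6 * 0.953463 = 27.2690 ≈ 27.3 m

27.3 m


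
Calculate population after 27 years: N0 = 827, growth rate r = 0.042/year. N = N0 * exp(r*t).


r*t = 0.042 * 27 = 1.134
exp(1.134) = 3.10806
N = 827 * 3.10806 = 2570.37 ≈ 2570

2570


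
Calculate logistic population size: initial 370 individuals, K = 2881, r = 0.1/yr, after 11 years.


(K - N0)/N0 = (2881 - 370)/370 = 2511/370 = 6.78649
r*t = 0.1 * 11 = 1.1; exp(-1.1) = 0.332871
6.78649 * 0.332871 = 2.25903
1 + 2.25903 = 3.25903
N = 2881 / 3.25903 = 884.005 ≈ 884

884


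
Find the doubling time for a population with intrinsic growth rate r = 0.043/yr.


td = ln(2) / 0.043 = 0.693147 / 0.043 = 16.1197 ≈ 16.1 years

16.1 years


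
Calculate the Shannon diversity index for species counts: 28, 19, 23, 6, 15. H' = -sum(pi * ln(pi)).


Total N = 28 + 19 + 23 + 6 + 15 = 91
Per-species terms:
  p = 28/91 = 0.307692; ln(p) = -1.178656; p*ln(p) = 0.307692 * (-1.178656) = -0.362663
  p = 19/91 = 0.208791; ln(p) = -1.566422; p*ln(p) = 0.208791 * (-1.566422) = -0.327055
  p = 23/91 = 0.252747; ln(p) = -1.375366; p*ln(p) = 0.252747 * (-1.375366) = -0.347620
  p = 6/91 = 0.065934; ln(p) = -2.719101; p*ln(p) = 0.065934 * (-2.719101) = -0.179281
  p = 15/91 = 0.164835; ln(p) = -1.802810; p*ln(p) = 0.164835 * (-1.802810) = -0.297166
sum(p*ln(p)) = (-0.362663) + (-0.327055) + (-0.347620) + (-0.179281) + (-0.297166) = -1.513785
H' = -(-1.513785) = 1.513785 ≈ 1.5138

1.5138


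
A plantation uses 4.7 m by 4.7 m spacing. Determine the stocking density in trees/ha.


N = 10000 / 4.7^2 = 10000 / 22.09 = 452.694 ≈ 453 trees/ha

453 trees/ha


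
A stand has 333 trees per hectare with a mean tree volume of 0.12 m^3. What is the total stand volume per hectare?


V_stand = 333 * 0.12 = 39.96 ≈ 40.0 m^3/ha

40.0 m^3/ha


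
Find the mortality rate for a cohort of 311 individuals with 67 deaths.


Mortality rate = 67 / 311 = 0.215434 ≈ 0.2154

0.2154


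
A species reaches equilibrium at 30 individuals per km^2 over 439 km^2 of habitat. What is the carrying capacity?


K = 30 * 439 = 13170 individuals

13170 individuals
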